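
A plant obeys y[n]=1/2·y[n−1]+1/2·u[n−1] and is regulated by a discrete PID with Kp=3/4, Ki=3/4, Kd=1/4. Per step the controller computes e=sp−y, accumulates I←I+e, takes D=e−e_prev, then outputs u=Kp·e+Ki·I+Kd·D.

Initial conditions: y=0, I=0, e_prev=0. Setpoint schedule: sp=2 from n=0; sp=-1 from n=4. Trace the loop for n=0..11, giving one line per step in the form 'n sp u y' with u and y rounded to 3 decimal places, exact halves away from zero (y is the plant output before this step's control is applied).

(exact arithmetic carried between steps; '≈' marks a value shown rounded to 6 d.p. or computed from one; I and e_prev carry over from the previous line; the table rounds u and y to 3 d.p., halves away from zero)
n=0: y=0, sp=2, e=sp−y=2; I=2, D=e−e_prev=2; u=3/4·2+3/4·2+1/4·2=3.5; next y=1/2·0+1/2·3.5=1.75
n=1: y=1.75, sp=2, e=sp−y=0.25; I=2.25, D=e−e_prev=-1.75; u=3/4·0.25+3/4·2.25+1/4·(-1.75)=1.4375; next y=1/2·1.75+1/2·1.4375=1.59375
n=2: y=1.59375, sp=2, e=sp−y=0.40625; I=2.65625, D=e−e_prev=0.15625; u=3/4·0.40625+3/4·2.65625+1/4·0.15625≈2.335938; next y=1/2·1.59375+1/2·2.335938≈1.964844
n=3: y≈1.964844, sp=2, e=sp−y≈0.035156; I≈2.691406, D=e−e_prev≈-0.371094; u=3/4·0.035156+3/4·2.691406+1/4·(-0.371094)≈1.952148; next y=1/2·1.964844+1/2·1.952148≈1.958496
n=4: y≈1.958496, sp=-1, e=sp−y≈-2.958496; I≈-0.267090, D=e−e_prev≈-2.993652; u=3/4·(-2.958496)+3/4·(-0.267090)+1/4·(-2.993652)≈-3.167603; next y=1/2·1.958496+1/2·(-3.167603)≈-0.604553
n=5: y≈-0.604553, sp=-1, e=sp−y≈-0.395447; I≈-0.662537, D=e−e_prev≈2.563049; u=3/4·(-0.395447)+3/4·(-0.662537)+1/4·2.563049≈-0.152725; next y=1/2·(-0.604553)+1/2·(-0.152725)≈-0.378639
n=6: y≈-0.378639, sp=-1, e=sp−y≈-0.621361; I≈-1.283897, D=e−e_prev≈-0.225914; u=3/4·(-0.621361)+3/4·(-1.283897)+1/4·(-0.225914)≈-1.485422; next y=1/2·(-0.378639)+1/2·(-1.485422)≈-0.932031
n=7: y≈-0.932031, sp=-1, e=sp−y≈-0.067969; I≈-1.351867, D=e−e_prev≈0.553391; u=3/4·(-0.067969)+3/4·(-1.351867)+1/4·0.553391≈-0.926529; next y=1/2·(-0.932031)+1/2·(-0.926529)≈-0.929280
n=8: y≈-0.929280, sp=-1, e=sp−y≈-0.070720; I≈-1.422587, D=e−e_prev≈-0.002751; u=3/4·(-0.070720)+3/4·(-1.422587)+1/4·(-0.002751)≈-1.120668; next y=1/2·(-0.929280)+1/2·(-1.120668)≈-1.024974
n=9: y≈-1.024974, sp=-1, e=sp−y≈0.024974; I≈-1.397613, D=e−e_prev≈0.095694; u=3/4·0.024974+3/4·(-1.397613)+1/4·0.095694≈-1.005556; next y=1/2·(-1.024974)+1/2·(-1.005556)≈-1.015265
n=10: y≈-1.015265, sp=-1, e=sp−y≈0.015265; I≈-1.382348, D=e−e_prev≈-0.009709; u=3/4·0.015265+3/4·(-1.382348)+1/4·(-0.009709)≈-1.027740; next y=1/2·(-1.015265)+1/2·(-1.027740)≈-1.021502
n=11: y≈-1.021502, sp=-1, e=sp−y≈0.021502; I≈-1.360846, D=e−e_prev≈0.006237; u=3/4·0.021502+3/4·(-1.360846)+1/4·0.006237≈-1.002948; next y=1/2·(-1.021502)+1/2·(-1.002948)≈-1.012225

0 2 3.500 0.000
1 2 1.438 1.750
2 2 2.336 1.594
3 2 1.952 1.965
4 -1 -3.168 1.958
5 -1 -0.153 -0.605
6 -1 -1.485 -0.379
7 -1 -0.927 -0.932
8 -1 -1.121 -0.929
9 -1 -1.006 -1.025
10 -1 -1.028 -1.015
11 -1 -1.003 -1.022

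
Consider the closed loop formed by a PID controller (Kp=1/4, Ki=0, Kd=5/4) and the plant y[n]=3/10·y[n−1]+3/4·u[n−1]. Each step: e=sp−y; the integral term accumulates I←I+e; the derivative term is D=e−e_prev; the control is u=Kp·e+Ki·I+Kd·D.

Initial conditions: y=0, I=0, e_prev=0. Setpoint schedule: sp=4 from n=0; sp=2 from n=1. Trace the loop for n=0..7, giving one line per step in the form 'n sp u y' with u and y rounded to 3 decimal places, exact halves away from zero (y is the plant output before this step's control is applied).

(exact arithmetic carried between steps; '≈' marks a value shown rounded to 6 d.p. or computed from one; I and e_prev carry over from the previous line; the table rounds u and y to 3 d.p., halves away from zero)
n=0: y=0, sp=4, e=sp−y=4; I=4, D=e−e_prev=4; u=1/4·4+0·4+5/4·4=6; next y=3/10·0+3/4·6=4.5
n=1: y=4.5, sp=2, e=sp−y=-2.5; I=1.5, D=e−e_prev=-6.5; u=1/4·(-2.5)+0·1.5+5/4·(-6.5)=-8.75; next y=3/10·4.5+3/4·(-8.75)=-5.2125
n=2: y=-5.2125, sp=2, e=sp−y=7.2125; I=8.7125, D=e−e_prev=9.7125; u=1/4·7.2125+0·8.7125+5/4·9.7125=13.94375; next y=3/10·(-5.2125)+3/4·13.94375≈8.894063
n=3: y≈8.894063, sp=2, e=sp−y≈-6.894063; I≈1.818438, D=e−e_prev≈-14.106563; u=1/4·(-6.894063)+0·1.818438+5/4·(-14.106563)≈-19.356719; next y=3/10·8.894063+3/4·(-19.356719)≈-11.849320
n=4: y≈-11.849320, sp=2, e=sp−y≈13.849320; I≈15.667758, D=e−e_prev≈20.743383; u=1/4·13.849320+0·15.667758+5/4·20.743383≈29.391559; next y=3/10·(-11.849320)+3/4·29.391559≈18.488873
n=5: y≈18.488873, sp=2, e=sp−y≈-16.488873; I≈-0.821115, D=e−e_prev≈-30.338193; u=1/4·(-16.488873)+0·(-0.821115)+5/4·(-30.338193)≈-42.044960; next y=3/10·18.488873+3/4·(-42.044960)≈-25.987058
n=6: y≈-25.987058, sp=2, e=sp−y≈27.987058; I≈27.165943, D=e−e_prev≈44.475931; u=1/4·27.987058+0·27.165943+5/4·44.475931≈62.591678; next y=3/10·(-25.987058)+3/4·62.591678≈39.147641
n=7: y≈39.147641, sp=2, e=sp−y≈-37.147641; I≈-9.981698, D=e−e_prev≈-65.134699; u=1/4·(-37.147641)+0·(-9.981698)+5/4·(-65.134699)≈-90.705284; next y=3/10·39.147641+3/4·(-90.705284)≈-56.284671

0 4 6.000 0.000
1 2 -8.750 4.500
2 2 13.944 -5.213
3 2 -19.357 8.894
4 2 29.392 -11.849
5 2 -42.045 18.489
6 2 62.592 -25.987
7 2 -90.705 39.148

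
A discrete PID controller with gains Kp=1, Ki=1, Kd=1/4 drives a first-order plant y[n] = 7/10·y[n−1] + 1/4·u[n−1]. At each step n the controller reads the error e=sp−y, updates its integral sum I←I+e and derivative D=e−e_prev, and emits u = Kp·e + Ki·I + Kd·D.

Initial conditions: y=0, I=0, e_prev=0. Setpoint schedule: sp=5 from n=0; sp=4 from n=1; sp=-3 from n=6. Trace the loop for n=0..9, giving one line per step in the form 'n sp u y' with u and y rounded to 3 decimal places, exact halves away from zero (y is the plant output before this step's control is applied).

(exact arithmetic carried between steps; '≈' marks a value shown rounded to 6 d.p. or computed from one; I and e_prev carry over from the previous line; the table rounds u and y to 3 d.p., halves away from zero)
n=0: y=0, sp=5, e=sp−y=5; I=5, D=e−e_prev=5; u=1·5+1·5+1/4·5=11.25; next y=7/10·0+1/4·11.25=2.8125
n=1: y=2.8125, sp=4, e=sp−y=1.1875; I=6.1875, D=e−e_prev=-3.8125; u=1·1.1875+1·6.1875+1/4·(-3.8125)=6.421875; next y=7/10·2.8125+1/4·6.421875≈3.574219
n=2: y≈3.574219, sp=4, e=sp−y≈0.425781; I≈6.613281, D=e−e_prev≈-0.761719; u=1·0.425781+1·6.613281+1/4·(-0.761719)≈6.848633; next y=7/10·3.574219+1/4·6.848633≈4.214111
n=3: y≈4.214111, sp=4, e=sp−y≈-0.214111; I≈6.399170, D=e−e_prev≈-0.639893; u=1·(-0.214111)+1·6.399170+1/4·(-0.639893)≈6.025085; next y=7/10·4.214111+1/4·6.025085≈4.456149
n=4: y≈4.456149, sp=4, e=sp−y≈-0.456149; I≈5.943021, D=e−e_prev≈-0.242038; u=1·(-0.456149)+1·5.943021+1/4·(-0.242038)≈5.426362; next y=7/10·4.456149+1/4·5.426362≈4.475895
n=5: y≈4.475895, sp=4, e=sp−y≈-0.475895; I≈5.467126, D=e−e_prev≈-0.019746; u=1·(-0.475895)+1·5.467126+1/4·(-0.019746)≈4.986294; next y=7/10·4.475895+1/4·4.986294≈4.379700
n=6: y≈4.379700, sp=-3, e=sp−y≈-7.379700; I≈-1.912574, D=e−e_prev≈-6.903805; u=1·(-7.379700)+1·(-1.912574)+1/4·(-6.903805)≈-11.018226; next y=7/10·4.379700+1/4·(-11.018226)≈0.311234
n=7: y≈0.311234, sp=-3, e=sp−y≈-3.311234; I≈-5.223808, D=e−e_prev≈4.068466; u=1·(-3.311234)+1·(-5.223808)+1/4·4.068466≈-7.517925; next y=7/10·0.311234+1/4·(-7.517925)≈-1.661618
n=8: y≈-1.661618, sp=-3, e=sp−y≈-1.338382; I≈-6.562190, D=e−e_prev≈1.972851; u=1·(-1.338382)+1·(-6.562190)+1/4·1.972851≈-7.407360; next y=7/10·(-1.661618)+1/4·(-7.407360)≈-3.014972
n=9: y≈-3.014972, sp=-3, e=sp−y≈0.014972; I≈-6.547218, D=e−e_prev≈1.353355; u=1·0.014972+1·(-6.547218)+1/4·1.353355≈-6.193907; next y=7/10·(-3.014972)+1/4·(-6.193907)≈-3.658957

0 5 11.250 0.000
1 4 6.422 2.813
2 4 6.849 3.574
3 4 6.025 4.214
4 4 5.426 4.456
5 4 4.986 4.476
6 -3 -11.018 4.380
7 -3 -7.518 0.311
8 -3 -7.407 -1.662
9 -3 -6.194 -3.015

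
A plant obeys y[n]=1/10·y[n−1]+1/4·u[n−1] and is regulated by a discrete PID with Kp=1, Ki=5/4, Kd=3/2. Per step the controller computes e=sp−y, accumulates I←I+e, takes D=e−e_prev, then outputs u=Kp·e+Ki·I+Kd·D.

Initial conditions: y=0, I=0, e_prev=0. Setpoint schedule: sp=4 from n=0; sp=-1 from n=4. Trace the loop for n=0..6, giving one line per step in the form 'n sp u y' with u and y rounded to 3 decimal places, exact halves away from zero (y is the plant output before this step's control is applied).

0 4 15.000 0.000
1 4 -0.063 3.750
2 4 18.590 0.359
3 4 1.840 4.683
4 -1 2.803 0.928
5 -1 2.765 0.794
6 -1 0.407 0.771

(exact arithmetic carried between steps; '≈' marks a value shown rounded to 6 d.p. or computed from one; I and e_prev carry over from the previous line; the table rounds u and y to 3 d.p., halves away from zero)
n=0: y=0, sp=4, e=sp−y=4; I=4, D=e−e_prev=4; u=1·4+5/4·4+3/2·4=15; next y=1/10·0+1/4·15=3.75
n=1: y=3.75, sp=4, e=sp−y=0.25; I=4.25, D=e−e_prev=-3.75; u=1·0.25+5/4·4.25+3/2·(-3.75)=-0.0625; next y=1/10·3.75+1/4·(-0.0625)=0.359375
n=2: y=0.359375, sp=4, e=sp−y=3.640625; I=7.890625, D=e−e_prev=3.390625; u=1·3.640625+5/4·7.890625+3/2·3.390625≈18.589844; next y=1/10·0.359375+1/4·18.589844≈4.683398
n=3: y≈4.683398, sp=4, e=sp−y≈-0.683398; I≈7.207227, D=e−e_prev≈-4.324023; u=1·(-0.683398)+5/4·7.207227+3/2·(-4.324023)≈1.839600; next y=1/10·4.683398+1/4·1.839600≈0.928240
n=4: y≈0.928240, sp=-1, e=sp−y≈-1.928240; I≈5.278987, D=e−e_prev≈-1.244841; u=1·(-1.928240)+5/4·5.278987+3/2·(-1.244841)≈2.803232; next y=1/10·0.928240+1/4·2.803232≈0.793632
n=5: y≈0.793632, sp=-1, e=sp−y≈-1.793632; I≈3.485355, D=e−e_prev≈0.134608; u=1·(-1.793632)+5/4·3.485355+3/2·0.134608≈2.764973; next y=1/10·0.793632+1/4·2.764973≈0.770607
n=6: y≈0.770607, sp=-1, e=sp−y≈-1.770607; I≈1.714748, D=e−e_prev≈0.023025; u=1·(-1.770607)+5/4·1.714748+3/2·0.023025≈0.407367; next y=1/10·0.770607+1/4·0.407367≈0.178902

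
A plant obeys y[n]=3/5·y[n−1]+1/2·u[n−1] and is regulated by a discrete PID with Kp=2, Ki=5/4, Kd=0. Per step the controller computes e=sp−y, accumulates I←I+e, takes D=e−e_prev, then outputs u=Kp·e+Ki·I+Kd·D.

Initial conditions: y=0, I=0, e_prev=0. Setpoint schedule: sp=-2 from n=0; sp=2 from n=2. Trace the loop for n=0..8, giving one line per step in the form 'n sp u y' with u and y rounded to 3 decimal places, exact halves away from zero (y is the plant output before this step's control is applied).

(exact arithmetic carried between steps; '≈' marks a value shown rounded to 6 d.p. or computed from one; I and e_prev carry over from the previous line; the table rounds u and y to 3 d.p., halves away from zero)
n=0: y=0, sp=-2, e=sp−y=-2; I=-2, D=e−e_prev=-2; u=2·(-2)+5/4·(-2)+0·(-2)=-6.5; next y=3/5·0+1/2·(-6.5)=-3.25
n=1: y=-3.25, sp=-2, e=sp−y=1.25; I=-0.75, D=e−e_prev=3.25; u=2·1.25+5/4·(-0.75)+0·3.25=1.5625; next y=3/5·(-3.25)+1/2·1.5625=-1.16875
n=2: y=-1.16875, sp=2, e=sp−y=3.16875; I=2.41875, D=e−e_prev=1.91875; u=2·3.16875+5/4·2.41875+0·1.91875≈9.360938; next y=3/5·(-1.16875)+1/2·9.360938≈3.979219
n=3: y≈3.979219, sp=2, e=sp−y≈-1.979219; I≈0.439531, D=e−e_prev≈-5.147969; u=2·(-1.979219)+5/4·0.439531+0·(-5.147969)≈-3.409023; next y=3/5·3.979219+1/2·(-3.409023)≈0.683020
n=4: y≈0.683020, sp=2, e=sp−y≈1.316980; I≈1.756512, D=e−e_prev≈3.296199; u=2·1.316980+5/4·1.756512+0·3.296199≈4.829601; next y=3/5·0.683020+1/2·4.829601≈2.824612
n=5: y≈2.824612, sp=2, e=sp−y≈-0.824612; I≈0.931900, D=e−e_prev≈-2.141592; u=2·(-0.824612)+5/4·0.931900+0·(-2.141592)≈-0.484349; next y=3/5·2.824612+1/2·(-0.484349)≈1.452593
n=6: y≈1.452593, sp=2, e=sp−y≈0.547407; I≈1.479307, D=e−e_prev≈1.372019; u=2·0.547407+5/4·1.479307+0·1.372019≈2.943949; next y=3/5·1.452593+1/2·2.943949≈2.343530
n=7: y≈2.343530, sp=2, e=sp−y≈-0.343530; I≈1.135777, D=e−e_prev≈-0.890937; u=2·(-0.343530)+5/4·1.135777+0·(-0.890937)≈0.732662; next y=3/5·2.343530+1/2·0.732662≈1.772449
n=8: y≈1.772449, sp=2, e=sp−y≈0.227551; I≈1.363328, D=e−e_prev≈0.571081; u=2·0.227551+5/4·1.363328+0·0.571081≈2.159263; next y=3/5·1.772449+1/2·2.159263≈2.143101

0 -2 -6.500 0.000
1 -2 1.563 -3.250
2 2 9.361 -1.169
3 2 -3.409 3.979
4 2 4.830 0.683
5 2 -0.484 2.825
6 2 2.944 1.453
7 2 0.733 2.344
8 2 2.159 1.772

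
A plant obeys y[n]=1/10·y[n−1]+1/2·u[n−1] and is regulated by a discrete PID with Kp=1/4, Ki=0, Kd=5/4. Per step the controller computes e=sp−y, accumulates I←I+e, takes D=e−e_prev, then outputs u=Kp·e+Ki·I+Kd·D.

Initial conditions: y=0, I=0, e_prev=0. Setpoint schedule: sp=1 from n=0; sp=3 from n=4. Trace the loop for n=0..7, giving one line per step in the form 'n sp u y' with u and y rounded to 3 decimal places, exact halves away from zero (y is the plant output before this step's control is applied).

(exact arithmetic carried between steps; '≈' marks a value shown rounded to 6 d.p. or computed from one; I and e_prev carry over from the previous line; the table rounds u and y to 3 d.p., halves away from zero)
n=0: y=0, sp=1, e=sp−y=1; I=1, D=e−e_prev=1; u=1/4·1+0·1+5/4·1=1.5; next y=1/10·0+1/2·1.5=0.75
n=1: y=0.75, sp=1, e=sp−y=0.25; I=1.25, D=e−e_prev=-0.75; u=1/4·0.25+0·1.25+5/4·(-0.75)=-0.875; next y=1/10·0.75+1/2·(-0.875)=-0.3625
n=2: y=-0.3625, sp=1, e=sp−y=1.3625; I=2.6125, D=e−e_prev=1.1125; u=1/4·1.3625+0·2.6125+5/4·1.1125=1.73125; next y=1/10·(-0.3625)+1/2·1.73125=0.829375
n=3: y=0.829375, sp=1, e=sp−y=0.170625; I=2.783125, D=e−e_prev=-1.191875; u=1/4·0.170625+0·2.783125+5/4·(-1.191875)≈-1.447188; next y=1/10·0.829375+1/2·(-1.447188)≈-0.640656
n=4: y≈-0.640656, sp=3, e=sp−y≈3.640656; I≈6.423781, D=e−e_prev≈3.470031; u=1/4·3.640656+0·6.423781+5/4·3.470031≈5.247703; next y=1/10·(-0.640656)+1/2·5.247703≈2.559786
n=5: y≈2.559786, sp=3, e=sp−y≈0.440214; I≈6.863995, D=e−e_prev≈-3.200442; u=1/4·0.440214+0·6.863995+5/4·(-3.200442)≈-3.890499; next y=1/10·2.559786+1/2·(-3.890499)≈-1.689271
n=6: y≈-1.689271, sp=3, e=sp−y≈4.689271; I≈11.553266, D=e−e_prev≈4.249057; u=1/4·4.689271+0·11.553266+5/4·4.249057≈6.483639; next y=1/10·(-1.689271)+1/2·6.483639≈3.072892
n=7: y≈3.072892, sp=3, e=sp−y≈-0.072892; I≈11.480374, D=e−e_prev≈-4.762163; u=1/4·(-0.072892)+0·11.480374+5/4·(-4.762163)≈-5.970927; next y=1/10·3.072892+1/2·(-5.970927)≈-2.678174

0 1 1.500 0.000
1 1 -0.875 0.750
2 1 1.731 -0.363
3 1 -1.447 0.829
4 3 5.248 -0.641
5 3 -3.890 2.560
6 3 6.484 -1.689
7 3 -5.971 3.073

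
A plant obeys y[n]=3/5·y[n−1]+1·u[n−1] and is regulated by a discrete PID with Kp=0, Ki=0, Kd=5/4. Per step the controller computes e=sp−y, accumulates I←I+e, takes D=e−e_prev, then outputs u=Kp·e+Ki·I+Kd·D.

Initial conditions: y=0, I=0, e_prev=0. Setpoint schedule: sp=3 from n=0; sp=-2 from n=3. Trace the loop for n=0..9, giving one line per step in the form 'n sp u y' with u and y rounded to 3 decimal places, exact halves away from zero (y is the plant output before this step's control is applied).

(exact arithmetic carried between steps; '≈' marks a value shown rounded to 6 d.p. or computed from one; I and e_prev carry over from the previous line; the table rounds u and y to 3 d.p., halves away from zero)
n=0: y=0, sp=3, e=sp−y=3; I=3, D=e−e_prev=3; u=0·3+0·3+5/4·3=3.75; next y=3/5·0+1·3.75=3.75
n=1: y=3.75, sp=3, e=sp−y=-0.75; I=2.25, D=e−e_prev=-3.75; u=0·(-0.75)+0·2.25+5/4·(-3.75)=-4.6875; next y=3/5·3.75+1·(-4.6875)=-2.4375
n=2: y=-2.4375, sp=3, e=sp−y=5.4375; I=7.6875, D=e−e_prev=6.1875; u=0·5.4375+0·7.6875+5/4·6.1875=7.734375; next y=3/5·(-2.4375)+1·7.734375=6.271875
n=3: y=6.271875, sp=-2, e=sp−y=-8.271875; I=-0.584375, D=e−e_prev=-13.709375; u=0·(-8.271875)+0·(-0.584375)+5/4·(-13.709375)≈-17.136719; next y=3/5·6.271875+1·(-17.136719)≈-13.373594
n=4: y≈-13.373594, sp=-2, e=sp−y≈11.373594; I≈10.789219, D=e−e_prev≈19.645469; u=0·11.373594+0·10.789219+5/4·19.645469≈24.556836; next y=3/5·(-13.373594)+1·24.556836≈16.532680
n=5: y≈16.532680, sp=-2, e=sp−y≈-18.532680; I≈-7.743461, D=e−e_prev≈-29.906273; u=0·(-18.532680)+0·(-7.743461)+5/4·(-29.906273)≈-37.382842; next y=3/5·16.532680+1·(-37.382842)≈-27.463234
n=6: y≈-27.463234, sp=-2, e=sp−y≈25.463234; I≈17.719773, D=e−e_prev≈43.995914; u=0·25.463234+0·17.719773+5/4·43.995914≈54.994892; next y=3/5·(-27.463234)+1·54.994892≈38.516952
n=7: y≈38.516952, sp=-2, e=sp−y≈-40.516952; I≈-22.797179, D=e−e_prev≈-65.980186; u=0·(-40.516952)+0·(-22.797179)+5/4·(-65.980186)≈-82.475232; next y=3/5·38.516952+1·(-82.475232)≈-59.365061
n=8: y≈-59.365061, sp=-2, e=sp−y≈57.365061; I≈34.567882, D=e−e_prev≈97.882013; u=0·57.365061+0·34.567882+5/4·97.882013≈122.352516; next y=3/5·(-59.365061)+1·122.352516≈86.733479
n=9: y≈86.733479, sp=-2, e=sp−y≈-88.733479; I≈-54.165597, D=e−e_prev≈-146.098540; u=0·(-88.733479)+0·(-54.165597)+5/4·(-146.098540)≈-182.623176; next y=3/5·86.733479+1·(-182.623176)≈-130.583088

0 3 3.750 0.000
1 3 -4.688 3.750
2 3 7.734 -2.438
3 -2 -17.137 6.272
4 -2 24.557 -13.374
5 -2 -37.383 16.533
6 -2 54.995 -27.463
7 -2 -82.475 38.517
8 -2 122.353 -59.365
9 -2 -182.623 86.733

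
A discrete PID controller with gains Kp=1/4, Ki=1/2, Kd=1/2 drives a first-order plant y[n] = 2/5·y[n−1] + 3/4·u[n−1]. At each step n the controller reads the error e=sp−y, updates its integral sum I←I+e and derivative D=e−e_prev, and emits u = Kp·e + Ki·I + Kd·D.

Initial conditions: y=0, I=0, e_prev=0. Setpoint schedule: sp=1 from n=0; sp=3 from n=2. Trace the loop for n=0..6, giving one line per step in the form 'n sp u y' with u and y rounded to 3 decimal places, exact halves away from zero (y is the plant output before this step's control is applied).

0 1 1.250 0.000
1 1 0.078 0.938
2 3 3.708 0.434
3 3 0.588 2.954
4 3 3.536 1.623
5 3 1.461 3.301
6 3 3.256 2.416

(exact arithmetic carried between steps; '≈' marks a value shown rounded to 6 d.p. or computed from one; I and e_prev carry over from the previous line; the table rounds u and y to 3 d.p., halves away from zero)
n=0: y=0, sp=1, e=sp−y=1; I=1, D=e−e_prev=1; u=1/4·1+1/2·1+1/2·1=1.25; next y=2/5·0+3/4·1.25=0.9375
n=1: y=0.9375, sp=1, e=sp−y=0.0625; I=1.0625, D=e−e_prev=-0.9375; u=1/4·0.0625+1/2·1.0625+1/2·(-0.9375)=0.078125; next y=2/5·0.9375+3/4·0.078125≈0.433594
n=2: y≈0.433594, sp=3, e=sp−y≈2.566406; I≈3.628906, D=e−e_prev≈2.503906; u=1/4·2.566406+1/2·3.628906+1/2·2.503906≈3.708008; next y=2/5·0.433594+3/4·3.708008≈2.954443
n=3: y≈2.954443, sp=3, e=sp−y≈0.045557; I≈3.674463, D=e−e_prev≈-2.520850; u=1/4·0.045557+1/2·3.674463+1/2·(-2.520850)≈0.588196; next y=2/5·2.954443+3/4·0.588196≈1.622924
n=4: y≈1.622924, sp=3, e=sp−y≈1.377076; I≈5.051539, D=e−e_prev≈1.331519; u=1/4·1.377076+1/2·5.051539+1/2·1.331519≈3.535798; next y=2/5·1.622924+3/4·3.535798≈3.301018
n=5: y≈3.301018, sp=3, e=sp−y≈-0.301018; I≈4.750521, D=e−e_prev≈-1.678094; u=1/4·(-0.301018)+1/2·4.750521+1/2·(-1.678094)≈1.460959; next y=2/5·3.301018+3/4·1.460959≈2.416126
n=6: y≈2.416126, sp=3, e=sp−y≈0.583874; I≈5.334394, D=e−e_prev≈0.884892; u=1/4·0.583874+1/2·5.334394+1/2·0.884892≈3.255611; next y=2/5·2.416126+3/4·3.255611≈3.408159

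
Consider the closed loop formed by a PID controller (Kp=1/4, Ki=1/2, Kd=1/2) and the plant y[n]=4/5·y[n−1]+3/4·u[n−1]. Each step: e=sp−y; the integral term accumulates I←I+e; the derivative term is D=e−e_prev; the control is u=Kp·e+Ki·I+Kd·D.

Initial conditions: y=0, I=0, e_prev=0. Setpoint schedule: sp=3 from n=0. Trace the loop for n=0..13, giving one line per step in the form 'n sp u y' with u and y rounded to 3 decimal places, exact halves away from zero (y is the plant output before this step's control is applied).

(exact arithmetic carried between steps; '≈' marks a value shown rounded to 6 d.p. or computed from one; I and e_prev carry over from the previous line; the table rounds u and y to 3 d.p., halves away from zero)
n=0: y=0, sp=3, e=sp−y=3; I=3, D=e−e_prev=3; u=1/4·3+1/2·3+1/2·3=3.75; next y=4/5·0+3/4·3.75=2.8125
n=1: y=2.8125, sp=3, e=sp−y=0.1875; I=3.1875, D=e−e_prev=-2.8125; u=1/4·0.1875+1/2·3.1875+1/2·(-2.8125)=0.234375; next y=4/5·2.8125+3/4·0.234375≈2.425781
n=2: y≈2.425781, sp=3, e=sp−y≈0.574219; I≈3.761719, D=e−e_prev≈0.386719; u=1/4·0.574219+1/2·3.761719+1/2·0.386719≈2.217773; next y=4/5·2.425781+3/4·2.217773≈3.603955
n=3: y≈3.603955, sp=3, e=sp−y≈-0.603955; I≈3.157764, D=e−e_prev≈-1.178174; u=1/4·(-0.603955)+1/2·3.157764+1/2·(-1.178174)≈0.838806; next y=4/5·3.603955+3/4·0.838806≈3.512269
n=4: y≈3.512269, sp=3, e=sp−y≈-0.512269; I≈2.645495, D=e−e_prev≈0.091686; u=1/4·(-0.512269)+1/2·2.645495+1/2·0.091686≈1.240524; next y=4/5·3.512269+3/4·1.240524≈3.740208
n=5: y≈3.740208, sp=3, e=sp−y≈-0.740208; I≈1.905287, D=e−e_prev≈-0.227939; u=1/4·(-0.740208)+1/2·1.905287+1/2·(-0.227939)≈0.653622; next y=4/5·3.740208+3/4·0.653622≈3.482383
n=6: y≈3.482383, sp=3, e=sp−y≈-0.482383; I≈1.422905, D=e−e_prev≈0.257825; u=1/4·(-0.482383)+1/2·1.422905+1/2·0.257825≈0.719769; next y=4/5·3.482383+3/4·0.719769≈3.325733
n=7: y≈3.325733, sp=3, e=sp−y≈-0.325733; I≈1.097172, D=e−e_prev≈0.156650; u=1/4·(-0.325733)+1/2·1.097172+1/2·0.156650≈0.545477; next y=4/5·3.325733+3/4·0.545477≈3.069694
n=8: y≈3.069694, sp=3, e=sp−y≈-0.069694; I≈1.027477, D=e−e_prev≈0.256038; u=1/4·(-0.069694)+1/2·1.027477+1/2·0.256038≈0.624334; next y=4/5·3.069694+3/4·0.624334≈2.924006
n=9: y≈2.924006, sp=3, e=sp−y≈0.075994; I≈1.103471, D=e−e_prev≈0.145688; u=1/4·0.075994+1/2·1.103471+1/2·0.145688≈0.643578; next y=4/5·2.924006+3/4·0.643578≈2.821888
n=10: y≈2.821888, sp=3, e=sp−y≈0.178112; I≈1.281582, D=e−e_prev≈0.102118; u=1/4·0.178112+1/2·1.281582+1/2·0.102118≈0.736378; next y=4/5·2.821888+3/4·0.736378≈2.809794
n=11: y≈2.809794, sp=3, e=sp−y≈0.190206; I≈1.471788, D=e−e_prev≈0.012094; u=1/4·0.190206+1/2·1.471788+1/2·0.012094≈0.789493; next y=4/5·2.809794+3/4·0.789493≈2.839955
n=12: y≈2.839955, sp=3, e=sp−y≈0.160045; I≈1.631833, D=e−e_prev≈-0.030161; u=1/4·0.160045+1/2·1.631833+1/2·(-0.030161)≈0.840848; next y=4/5·2.839955+3/4·0.840848≈2.902600
n=13: y≈2.902600, sp=3, e=sp−y≈0.097400; I≈1.729234, D=e−e_prev≈-0.062645; u=1/4·0.097400+1/2·1.729234+1/2·(-0.062645)≈0.857645; next y=4/5·2.902600+3/4·0.857645≈2.965313

0 3 3.750 0.000
1 3 0.234 2.813
2 3 2.218 2.426
3 3 0.839 3.604
4 3 1.241 3.512
5 3 0.654 3.740
6 3 0.720 3.482
7 3 0.545 3.326
8 3 0.624 3.070
9 3 0.644 2.924
10 3 0.736 2.822
11 3 0.789 2.810
12 3 0.841 2.840
13 3 0.858 2.903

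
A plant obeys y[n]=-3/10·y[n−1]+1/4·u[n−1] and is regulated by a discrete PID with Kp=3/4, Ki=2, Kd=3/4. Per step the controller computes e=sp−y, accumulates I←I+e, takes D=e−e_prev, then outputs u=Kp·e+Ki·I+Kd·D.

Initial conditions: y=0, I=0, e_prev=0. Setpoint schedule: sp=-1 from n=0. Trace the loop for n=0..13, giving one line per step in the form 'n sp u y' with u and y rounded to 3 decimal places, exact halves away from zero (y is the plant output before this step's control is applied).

0 -1 -3.500 0.000
1 -1 -1.688 -0.875
2 -1 -5.098 -0.159
3 -1 -2.507 -1.227
4 -1 -6.242 -0.259
5 -1 -2.714 -1.483
6 -1 -7.039 -0.234
7 -1 -2.539 -1.690
8 -1 -7.718 -0.128
9 -1 -2.119 -1.891
10 -1 -8.410 0.038
11 -1 -1.509 -2.114
12 -1 -9.192 0.257
13 -1 -0.716 -2.375

(exact arithmetic carried between steps; '≈' marks a value shown rounded to 6 d.p. or computed from one; I and e_prev carry over from the previous line; the table rounds u and y to 3 d.p., halves away from zero)
n=0: y=0, sp=-1, e=sp−y=-1; I=-1, D=e−e_prev=-1; u=3/4·(-1)+2·(-1)+3/4·(-1)=-3.5; next y=-3/10·0+1/4·(-3.5)=-0.875
n=1: y=-0.875, sp=-1, e=sp−y=-0.125; I=-1.125, D=e−e_prev=0.875; u=3/4·(-0.125)+2·(-1.125)+3/4·0.875=-1.6875; next y=-3/10·(-0.875)+1/4·(-1.6875)=-0.159375
n=2: y=-0.159375, sp=-1, e=sp−y=-0.840625; I=-1.965625, D=e−e_prev=-0.715625; u=3/4·(-0.840625)+2·(-1.965625)+3/4·(-0.715625)≈-5.098438; next y=-3/10·(-0.159375)+1/4·(-5.098438)≈-1.226797
n=3: y≈-1.226797, sp=-1, e=sp−y≈0.226797; I≈-1.738828, D=e−e_prev≈1.067422; u=3/4·0.226797+2·(-1.738828)+3/4·1.067422≈-2.506992; next y=-3/10·(-1.226797)+1/4·(-2.506992)≈-0.258709
n=4: y≈-0.258709, sp=-1, e=sp−y≈-0.741291; I≈-2.480119, D=e−e_prev≈-0.968088; u=3/4·(-0.741291)+2·(-2.480119)+3/4·(-0.968088)≈-6.242272; next y=-3/10·(-0.258709)+1/4·(-6.242272)≈-1.482955
n=5: y≈-1.482955, sp=-1, e=sp−y≈0.482955; I≈-1.997164, D=e−e_prev≈1.224246; u=3/4·0.482955+2·(-1.997164)+3/4·1.224246≈-2.713926; next y=-3/10·(-1.482955)+1/4·(-2.713926)≈-0.233595
n=6: y≈-0.233595, sp=-1, e=sp−y≈-0.766405; I≈-2.763569, D=e−e_prev≈-1.249361; u=3/4·(-0.766405)+2·(-2.763569)+3/4·(-1.249361)≈-7.038962; next y=-3/10·(-0.233595)+1/4·(-7.038962)≈-1.689662
n=7: y≈-1.689662, sp=-1, e=sp−y≈0.689662; I≈-2.073907, D=e−e_prev≈1.456067; u=3/4·0.689662+2·(-2.073907)+3/4·1.456067≈-2.538517; next y=-3/10·(-1.689662)+1/4·(-2.538517)≈-0.127731
n=8: y≈-0.127731, sp=-1, e=sp−y≈-0.872269; I≈-2.946176, D=e−e_prev≈-1.561931; u=3/4·(-0.872269)+2·(-2.946176)+3/4·(-1.561931)≈-7.718003; next y=-3/10·(-0.127731)+1/4·(-7.718003)≈-1.891182
n=9: y≈-1.891182, sp=-1, e=sp−y≈0.891182; I≈-2.054995, D=e−e_prev≈1.763451; u=3/4·0.891182+2·(-2.054995)+3/4·1.763451≈-2.119015; next y=-3/10·(-1.891182)+1/4·(-2.119015)≈0.037601
n=10: y≈0.037601, sp=-1, e=sp−y≈-1.037601; I≈-3.092595, D=e−e_prev≈-1.928782; u=3/4·(-1.037601)+2·(-3.092595)+3/4·(-1.928782)≈-8.409978; next y=-3/10·0.037601+1/4·(-8.409978)≈-2.113775
n=11: y≈-2.113775, sp=-1, e=sp−y≈1.113775; I≈-1.978821, D=e−e_prev≈2.151376; u=3/4·1.113775+2·(-1.978821)+3/4·2.151376≈-1.508779; next y=-3/10·(-2.113775)+1/4·(-1.508779)≈0.256938
n=12: y≈0.256938, sp=-1, e=sp−y≈-1.256938; I≈-3.235758, D=e−e_prev≈-2.370713; u=3/4·(-1.256938)+2·(-3.235758)+3/4·(-2.370713)≈-9.192255; next y=-3/10·0.256938+1/4·(-9.192255)≈-2.375145
n=13: y≈-2.375145, sp=-1, e=sp−y≈1.375145; I≈-1.860613, D=e−e_prev≈2.632083; u=3/4·1.375145+2·(-1.860613)+3/4·2.632083≈-0.715806; next y=-3/10·(-2.375145)+1/4·(-0.715806)≈0.533592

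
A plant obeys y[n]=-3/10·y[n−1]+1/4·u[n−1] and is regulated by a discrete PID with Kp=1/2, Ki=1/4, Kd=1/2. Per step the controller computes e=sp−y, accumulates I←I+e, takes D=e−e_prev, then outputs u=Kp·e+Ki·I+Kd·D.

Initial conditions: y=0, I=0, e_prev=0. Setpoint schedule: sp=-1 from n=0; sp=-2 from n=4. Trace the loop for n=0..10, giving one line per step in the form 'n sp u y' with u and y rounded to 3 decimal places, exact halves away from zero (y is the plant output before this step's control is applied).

0 -1 -1.250 0.000
1 -1 -0.609 -0.313
2 -1 -1.255 -0.059
3 -1 -1.066 -0.296
4 -2 -2.759 -0.178
5 -2 -2.082 -0.636
6 -2 -3.036 -0.330
7 -2 -2.887 -0.660
8 -2 -3.558 -0.524
9 -2 -3.598 -0.732
10 -2 -4.085 -0.680

(exact arithmetic carried between steps; '≈' marks a value shown rounded to 6 d.p. or computed from one; I and e_prev carry over from the previous line; the table rounds u and y to 3 d.p., halves away from zero)
n=0: y=0, sp=-1, e=sp−y=-1; I=-1, D=e−e_prev=-1; u=1/2·(-1)+1/4·(-1)+1/2·(-1)=-1.25; next y=-3/10·0+1/4·(-1.25)=-0.3125
n=1: y=-0.3125, sp=-1, e=sp−y=-0.6875; I=-1.6875, D=e−e_prev=0.3125; u=1/2·(-0.6875)+1/4·(-1.6875)+1/2·0.3125=-0.609375; next y=-3/10·(-0.3125)+1/4·(-0.609375)≈-0.058594
n=2: y≈-0.058594, sp=-1, e=sp−y≈-0.941406; I≈-2.628906, D=e−e_prev≈-0.253906; u=1/2·(-0.941406)+1/4·(-2.628906)+1/2·(-0.253906)≈-1.254883; next y=-3/10·(-0.058594)+1/4·(-1.254883)≈-0.296143
n=3: y≈-0.296143, sp=-1, e=sp−y≈-0.703857; I≈-3.332764, D=e−e_prev≈0.237549; u=1/2·(-0.703857)+1/4·(-3.332764)+1/2·0.237549≈-1.066345; next y=-3/10·(-0.296143)+1/4·(-1.066345)≈-0.177744
n=4: y≈-0.177744, sp=-2, e=sp−y≈-1.822256; I≈-5.155020, D=e−e_prev≈-1.118399; u=1/2·(-1.822256)+1/4·(-5.155020)+1/2·(-1.118399)≈-2.759083; next y=-3/10·(-0.177744)+1/4·(-2.759083)≈-0.636448
n=5: y≈-0.636448, sp=-2, e=sp−y≈-1.363552; I≈-6.518573, D=e−e_prev≈0.458704; u=1/2·(-1.363552)+1/4·(-6.518573)+1/2·0.458704≈-2.082067; next y=-3/10·(-0.636448)+1/4·(-2.082067)≈-0.329583
n=6: y≈-0.329583, sp=-2, e=sp−y≈-1.670417; I≈-8.188990, D=e−e_prev≈-0.306865; u=1/2·(-1.670417)+1/4·(-8.188990)+1/2·(-0.306865)≈-3.035889; next y=-3/10·(-0.329583)+1/4·(-3.035889)≈-0.660097
n=7: y≈-0.660097, sp=-2, e=sp−y≈-1.339903; I≈-9.528893, D=e−e_prev≈0.330515; u=1/2·(-1.339903)+1/4·(-9.528893)+1/2·0.330515≈-2.886917; next y=-3/10·(-0.660097)+1/4·(-2.886917)≈-0.523700
n=8: y≈-0.523700, sp=-2, e=sp−y≈-1.476300; I≈-11.005193, D=e−e_prev≈-0.136397; u=1/2·(-1.476300)+1/4·(-11.005193)+1/2·(-0.136397)≈-3.557647; next y=-3/10·(-0.523700)+1/4·(-3.557647)≈-0.732302
n=9: y≈-0.732302, sp=-2, e=sp−y≈-1.267698; I≈-12.272891, D=e−e_prev≈0.208602; u=1/2·(-1.267698)+1/4·(-12.272891)+1/2·0.208602≈-3.597771; next y=-3/10·(-0.732302)+1/4·(-3.597771)≈-0.679752
n=10: y≈-0.679752, sp=-2, e=sp−y≈-1.320248; I≈-13.593139, D=e−e_prev≈-0.052549; u=1/2·(-1.320248)+1/4·(-13.593139)+1/2·(-0.052549)≈-4.084683; next y=-3/10·(-0.679752)+1/4·(-4.084683)≈-0.817245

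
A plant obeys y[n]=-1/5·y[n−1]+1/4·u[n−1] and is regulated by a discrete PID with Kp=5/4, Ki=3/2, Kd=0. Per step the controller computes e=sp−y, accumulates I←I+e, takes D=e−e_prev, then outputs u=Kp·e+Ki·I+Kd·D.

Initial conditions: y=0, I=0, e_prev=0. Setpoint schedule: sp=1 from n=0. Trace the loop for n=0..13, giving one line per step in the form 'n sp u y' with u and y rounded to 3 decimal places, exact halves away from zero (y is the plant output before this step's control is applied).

(exact arithmetic carried between steps; '≈' marks a value shown rounded to 6 d.p. or computed from one; I and e_prev carry over from the previous line; the table rounds u and y to 3 d.p., halves away from zero)
n=0: y=0, sp=1, e=sp−y=1; I=1, D=e−e_prev=1; u=5/4·1+3/2·1+0·1=2.75; next y=-1/5·0+1/4·2.75=0.6875
n=1: y=0.6875, sp=1, e=sp−y=0.3125; I=1.3125, D=e−e_prev=-0.6875; u=5/4·0.3125+3/2·1.3125+0·(-0.6875)=2.359375; next y=-1/5·0.6875+1/4·2.359375≈0.452344
n=2: y≈0.452344, sp=1, e=sp−y≈0.547656; I≈1.860156, D=e−e_prev≈0.235156; u=5/4·0.547656+3/2·1.860156+0·0.235156≈3.474805; next y=-1/5·0.452344+1/4·3.474805≈0.778232
n=3: y≈0.778232, sp=1, e=sp−y≈0.221768; I≈2.081924, D=e−e_prev≈-0.325889; u=5/4·0.221768+3/2·2.081924+0·(-0.325889)≈3.400095; next y=-1/5·0.778232+1/4·3.400095≈0.694377
n=4: y≈0.694377, sp=1, e=sp−y≈0.305623; I≈2.387547, D=e−e_prev≈0.083855; u=5/4·0.305623+3/2·2.387547+0·0.083855≈3.963348; next y=-1/5·0.694377+1/4·3.963348≈0.851962
n=5: y≈0.851962, sp=1, e=sp−y≈0.148038; I≈2.535585, D=e−e_prev≈-0.157584; u=5/4·0.148038+3/2·2.535585+0·(-0.157584)≈3.988425; next y=-1/5·0.851962+1/4·3.988425≈0.826714
n=6: y≈0.826714, sp=1, e=sp−y≈0.173286; I≈2.708871, D=e−e_prev≈0.025248; u=5/4·0.173286+3/2·2.708871+0·0.025248≈4.279914; next y=-1/5·0.826714+1/4·4.279914≈0.904636
n=7: y≈0.904636, sp=1, e=sp−y≈0.095364; I≈2.804235, D=e−e_prev≈-0.077922; u=5/4·0.095364+3/2·2.804235+0·(-0.077922)≈4.325558; next y=-1/5·0.904636+1/4·4.325558≈0.900462
n=8: y≈0.900462, sp=1, e=sp−y≈0.099538; I≈2.903773, D=e−e_prev≈0.004173; u=5/4·0.099538+3/2·2.903773+0·0.004173≈4.480081; next y=-1/5·0.900462+1/4·4.480081≈0.939928
n=9: y≈0.939928, sp=1, e=sp−y≈0.060072; I≈2.963845, D=e−e_prev≈-0.039465; u=5/4·0.060072+3/2·2.963845+0·(-0.039465)≈4.520858; next y=-1/5·0.939928+1/4·4.520858≈0.942229
n=10: y≈0.942229, sp=1, e=sp−y≈0.057771; I≈3.021616, D=e−e_prev≈-0.002301; u=5/4·0.057771+3/2·3.021616+0·(-0.002301)≈4.604638; next y=-1/5·0.942229+1/4·4.604638≈0.962714
n=11: y≈0.962714, sp=1, e=sp−y≈0.037286; I≈3.058902, D=e−e_prev≈-0.020485; u=5/4·0.037286+3/2·3.058902+0·(-0.020485)≈4.634961; next y=-1/5·0.962714+1/4·4.634961≈0.966198
n=12: y≈0.966198, sp=1, e=sp−y≈0.033802; I≈3.092705, D=e−e_prev≈-0.003484; u=5/4·0.033802+3/2·3.092705+0·(-0.003484)≈4.681310; next y=-1/5·0.966198+1/4·4.681310≈0.977088
n=13: y≈0.977088, sp=1, e=sp−y≈0.022912; I≈3.115617, D=e−e_prev≈-0.010890; u=5/4·0.022912+3/2·3.115617+0·(-0.010890)≈4.702065; next y=-1/5·0.977088+1/4·4.702065≈0.980099

0 1 2.750 0.000
1 1 2.359 0.688
2 1 3.475 0.452
3 1 3.400 0.778
4 1 3.963 0.694
5 1 3.988 0.852
6 1 4.280 0.827
7 1 4.326 0.905
8 1 4.480 0.900
9 1 4.521 0.940
10 1 4.605 0.942
11 1 4.635 0.963
12 1 4.681 0.966
13 1 4.702 0.977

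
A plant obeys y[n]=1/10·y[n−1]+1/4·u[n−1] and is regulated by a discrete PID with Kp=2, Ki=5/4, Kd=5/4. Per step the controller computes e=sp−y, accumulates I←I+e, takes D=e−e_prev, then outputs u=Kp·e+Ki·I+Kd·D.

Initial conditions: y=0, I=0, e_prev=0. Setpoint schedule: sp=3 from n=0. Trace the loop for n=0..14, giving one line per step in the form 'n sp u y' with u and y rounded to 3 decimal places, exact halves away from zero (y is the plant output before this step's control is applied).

(exact arithmetic carried between steps; '≈' marks a value shown rounded to 6 d.p. or computed from one; I and e_prev carry over from the previous line; the table rounds u and y to 3 d.p., halves away from zero)
n=0: y=0, sp=3, e=sp−y=3; I=3, D=e−e_prev=3; u=2·3+5/4·3+5/4·3=13.5; next y=1/10·0+1/4·13.5=3.375
n=1: y=3.375, sp=3, e=sp−y=-0.375; I=2.625, D=e−e_prev=-3.375; u=2·(-0.375)+5/4·2.625+5/4·(-3.375)=-1.6875; next y=1/10·3.375+1/4·(-1.6875)=-0.084375
n=2: y=-0.084375, sp=3, e=sp−y=3.084375; I=5.709375, D=e−e_prev=3.459375; u=2·3.084375+5/4·5.709375+5/4·3.459375≈17.629688; next y=1/10·(-0.084375)+1/4·17.629688≈4.398984
n=3: y≈4.398984, sp=3, e=sp−y≈-1.398984; I≈4.310391, D=e−e_prev≈-4.483359; u=2·(-1.398984)+5/4·4.310391+5/4·(-4.483359)≈-3.014180; next y=1/10·4.398984+1/4·(-3.014180)≈-0.313646
n=4: y≈-0.313646, sp=3, e=sp−y≈3.313646; I≈7.624037, D=e−e_prev≈4.712631; u=2·3.313646+5/4·7.624037+5/4·4.712631≈22.048128; next y=1/10·(-0.313646)+1/4·22.048128≈5.480667
n=5: y≈5.480667, sp=3, e=sp−y≈-2.480667; I≈5.143370, D=e−e_prev≈-5.794314; u=2·(-2.480667)+5/4·5.143370+5/4·(-5.794314)≈-5.775015; next y=1/10·5.480667+1/4·(-5.775015)≈-0.895687
n=6: y≈-0.895687, sp=3, e=sp−y≈3.895687; I≈9.039057, D=e−e_prev≈6.376354; u=2·3.895687+5/4·9.039057+5/4·6.376354≈27.060638; next y=1/10·(-0.895687)+1/4·27.060638≈6.675591
n=7: y≈6.675591, sp=3, e=sp−y≈-3.675591; I≈5.363466, D=e−e_prev≈-7.571278; u=2·(-3.675591)+5/4·5.363466+5/4·(-7.571278)≈-10.110946; next y=1/10·6.675591+1/4·(-10.110946)≈-1.860177
n=8: y≈-1.860177, sp=3, e=sp−y≈4.860177; I≈10.223643, D=e−e_prev≈8.535768; u=2·4.860177+5/4·10.223643+5/4·8.535768≈33.169619; next y=1/10·(-1.860177)+1/4·33.169619≈8.106387
n=9: y≈8.106387, sp=3, e=sp−y≈-5.106387; I≈5.117256, D=e−e_prev≈-9.966565; u=2·(-5.106387)+5/4·5.117256+5/4·(-9.966565)≈-16.274409; next y=1/10·8.106387+1/4·(-16.274409)≈-3.257964
n=10: y≈-3.257964, sp=3, e=sp−y≈6.257964; I≈11.375220, D=e−e_prev≈11.364351; u=2·6.257964+5/4·11.375220+5/4·11.364351≈40.940391; next y=1/10·(-3.257964)+1/4·40.940391≈9.909301
n=11: y≈9.909301, sp=3, e=sp−y≈-6.909301; I≈4.465919, D=e−e_prev≈-13.167265; u=2·(-6.909301)+5/4·4.465919+5/4·(-13.167265)≈-24.695285; next y=1/10·9.909301+1/4·(-24.695285)≈-5.182891
n=12: y≈-5.182891, sp=3, e=sp−y≈8.182891; I≈12.648810, D=e−e_prev≈15.092193; u=2·8.182891+5/4·12.648810+5/4·15.092193≈51.042036; next y=1/10·(-5.182891)+1/4·51.042036≈12.242220
n=13: y≈12.242220, sp=3, e=sp−y≈-9.242220; I≈3.406590, D=e−e_prev≈-17.425111; u=2·(-9.242220)+5/4·3.406590+5/4·(-17.425111)≈-36.007591; next y=1/10·12.242220+1/4·(-36.007591)≈-7.777676
n=14: y≈-7.777676, sp=3, e=sp−y≈10.777676; I≈14.184266, D=e−e_prev≈20.019895; u=2·10.777676+5/4·14.184266+5/4·20.019895≈64.310553; next y=1/10·(-7.777676)+1/4·64.310553≈15.299871

0 3 13.500 0.000
1 3 -1.688 3.375
2 3 17.630 -0.084
3 3 -3.014 4.399
4 3 22.048 -0.314
5 3 -5.775 5.481
6 3 27.061 -0.896
7 3 -10.111 6.676
8 3 33.170 -1.860
9 3 -16.274 8.106
10 3 40.940 -3.258
11 3 -24.695 9.909
12 3 51.042 -5.183
13 3 -36.008 12.242
14 3 64.311 -7.778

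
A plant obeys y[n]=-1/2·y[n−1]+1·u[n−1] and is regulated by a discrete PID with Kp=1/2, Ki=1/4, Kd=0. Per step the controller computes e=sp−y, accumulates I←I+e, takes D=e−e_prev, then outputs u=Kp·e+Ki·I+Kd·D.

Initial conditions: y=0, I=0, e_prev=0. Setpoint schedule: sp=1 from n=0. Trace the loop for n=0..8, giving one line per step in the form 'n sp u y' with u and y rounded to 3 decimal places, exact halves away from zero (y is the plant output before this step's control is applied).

(exact arithmetic carried between steps; '≈' marks a value shown rounded to 6 d.p. or computed from one; I and e_prev carry over from the previous line; the table rounds u and y to 3 d.p., halves away from zero)
n=0: y=0, sp=1, e=sp−y=1; I=1, D=e−e_prev=1; u=1/2·1+1/4·1+0·1=0.75; next y=-1/2·0+1·0.75=0.75
n=1: y=0.75, sp=1, e=sp−y=0.25; I=1.25, D=e−e_prev=-0.75; u=1/2·0.25+1/4·1.25+0·(-0.75)=0.4375; next y=-1/2·0.75+1·0.4375=0.0625
n=2: y=0.0625, sp=1, e=sp−y=0.9375; I=2.1875, D=e−e_prev=0.6875; u=1/2·0.9375+1/4·2.1875+0·0.6875=1.015625; next y=-1/2·0.0625+1·1.015625=0.984375
n=3: y=0.984375, sp=1, e=sp−y=0.015625; I=2.203125, D=e−e_prev=-0.921875; u=1/2·0.015625+1/4·2.203125+0·(-0.921875)≈0.558594; next y=-1/2·0.984375+1·0.558594≈0.066406
n=4: y≈0.066406, sp=1, e=sp−y≈0.933594; I≈3.136719, D=e−e_prev≈0.917969; u=1/2·0.933594+1/4·3.136719+0·0.917969≈1.250977; next y=-1/2·0.066406+1·1.250977≈1.217773
n=5: y≈1.217773, sp=1, e=sp−y≈-0.217773; I≈2.918945, D=e−e_prev≈-1.151367; u=1/2·(-0.217773)+1/4·2.918945+0·(-1.151367)≈0.620850; next y=-1/2·1.217773+1·0.620850≈0.011963
n=6: y≈0.011963, sp=1, e=sp−y≈0.988037; I≈3.906982, D=e−e_prev≈1.205811; u=1/2·0.988037+1/4·3.906982+0·1.205811≈1.470764; next y=-1/2·0.011963+1·1.470764≈1.464783
n=7: y≈1.464783, sp=1, e=sp−y≈-0.464783; I≈3.442200, D=e−e_prev≈-1.452820; u=1/2·(-0.464783)+1/4·3.442200+0·(-1.452820)≈0.628159; next y=-1/2·1.464783+1·0.628159≈-0.104233
n=8: y≈-0.104233, sp=1, e=sp−y≈1.104233; I≈4.546432, D=e−e_prev≈1.569016; u=1/2·1.104233+1/4·4.546432+0·1.569016≈1.688725; next y=-1/2·(-0.104233)+1·1.688725≈1.740841

0 1 0.750 0.000
1 1 0.438 0.750
2 1 1.016 0.063
3 1 0.559 0.984
4 1 1.251 0.066
5 1 0.621 1.218
6 1 1.471 0.012
7 1 0.628 1.465
8 1 1.689 -0.104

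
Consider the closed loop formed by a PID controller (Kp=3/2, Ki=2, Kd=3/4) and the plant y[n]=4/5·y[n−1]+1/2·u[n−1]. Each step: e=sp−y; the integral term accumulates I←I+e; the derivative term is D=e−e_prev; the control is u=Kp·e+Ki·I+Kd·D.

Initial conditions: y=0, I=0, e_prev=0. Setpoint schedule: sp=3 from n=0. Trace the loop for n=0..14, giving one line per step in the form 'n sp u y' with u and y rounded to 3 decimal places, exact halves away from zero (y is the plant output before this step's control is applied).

(exact arithmetic carried between steps; '≈' marks a value shown rounded to 6 d.p. or computed from one; I and e_prev carry over from the previous line; the table rounds u and y to 3 d.p., halves away from zero)
n=0: y=0, sp=3, e=sp−y=3; I=3, D=e−e_prev=3; u=3/2·3+2·3+3/4·3=12.75; next y=4/5·0+1/2·12.75=6.375
n=1: y=6.375, sp=3, e=sp−y=-3.375; I=-0.375, D=e−e_prev=-6.375; u=3/2·(-3.375)+2·(-0.375)+3/4·(-6.375)=-10.59375; next y=4/5·6.375+1/2·(-10.59375)=-0.196875
n=2: y=-0.196875, sp=3, e=sp−y=3.196875; I=2.821875, D=e−e_prev=6.571875; u=3/2·3.196875+2·2.821875+3/4·6.571875≈15.367969; next y=4/5·(-0.196875)+1/2·15.367969≈7.526484
n=3: y≈7.526484, sp=3, e=sp−y≈-4.526484; I≈-1.704609, D=e−e_prev≈-7.723359; u=3/2·(-4.526484)+2·(-1.704609)+3/4·(-7.723359)≈-15.991465; next y=4/5·7.526484+1/2·(-15.991465)≈-1.974545
n=4: y≈-1.974545, sp=3, e=sp−y≈4.974545; I≈3.269936, D=e−e_prev≈9.501029; u=3/2·4.974545+2·3.269936+3/4·9.501029≈21.127460; next y=4/5·(-1.974545)+1/2·21.127460≈8.984094
n=5: y≈8.984094, sp=3, e=sp−y≈-5.984094; I≈-2.714159, D=e−e_prev≈-10.958639; u=3/2·(-5.984094)+2·(-2.714159)+3/4·(-10.958639)≈-22.623438; next y=4/5·8.984094+1/2·(-22.623438)≈-4.124444
n=6: y≈-4.124444, sp=3, e=sp−y≈7.124444; I≈4.410285, D=e−e_prev≈13.108538; u=3/2·7.124444+2·4.410285+3/4·13.108538≈29.338639; next y=4/5·(-4.124444)+1/2·29.338639≈11.369765
n=7: y≈11.369765, sp=3, e=sp−y≈-8.369765; I≈-3.959480, D=e−e_prev≈-15.494208; u=3/2·(-8.369765)+2·(-3.959480)+3/4·(-15.494208)≈-32.094262; next y=4/5·11.369765+1/2·(-32.094262)≈-6.951319
n=8: y≈-6.951319, sp=3, e=sp−y≈9.951319; I≈5.991840, D=e−e_prev≈18.321084; u=3/2·9.951319+2·5.991840+3/4·18.321084≈40.651472; next y=4/5·(-6.951319)+1/2·40.651472≈14.764680
n=9: y≈14.764680, sp=3, e=sp−y≈-11.764680; I≈-5.772841, D=e−e_prev≈-21.716000; u=3/2·(-11.764680)+2·(-5.772841)+3/4·(-21.716000)≈-45.479702; next y=4/5·14.764680+1/2·(-45.479702)≈-10.928106
n=10: y≈-10.928106, sp=3, e=sp−y≈13.928106; I≈8.155266, D=e−e_prev≈25.692787; u=3/2·13.928106+2·8.155266+3/4·25.692787≈56.472282; next y=4/5·(-10.928106)+1/2·56.472282≈19.493656
n=11: y≈19.493656, sp=3, e=sp−y≈-16.493656; I≈-8.338390, D=e−e_prev≈-30.421762; u=3/2·(-16.493656)+2·(-8.338390)+3/4·(-30.421762)≈-64.233585; next y=4/5·19.493656+1/2·(-64.233585)≈-16.521868
n=12: y≈-16.521868, sp=3, e=sp−y≈19.521868; I≈11.183478, D=e−e_prev≈36.015523; u=3/2·19.521868+2·11.183478+3/4·36.015523≈78.661400; next y=4/5·(-16.521868)+1/2·78.661400≈26.113206
n=13: y≈26.113206, sp=3, e=sp−y≈-23.113206; I≈-11.929728, D=e−e_prev≈-42.635074; u=3/2·(-23.113206)+2·(-11.929728)+3/4·(-42.635074)≈-90.505570; next y=4/5·26.113206+1/2·(-90.505570)≈-24.362220
n=14: y≈-24.362220, sp=3, e=sp−y≈27.362220; I≈15.432492, D=e−e_prev≈50.475426; u=3/2·27.362220+2·15.432492+3/4·50.475426≈109.764885; next y=4/5·(-24.362220)+1/2·109.764885≈35.392666

0 3 12.750 0.000
1 3 -10.594 6.375
2 3 15.368 -0.197
3 3 -15.991 7.526
4 3 21.127 -1.975
5 3 -22.623 8.984
6 3 29.339 -4.124
7 3 -32.094 11.370
8 3 40.651 -6.951
9 3 -45.480 14.765
10 3 56.472 -10.928
11 3 -64.234 19.494
12 3 78.661 -16.522
13 3 -90.506 26.113
14 3 109.765 -24.362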